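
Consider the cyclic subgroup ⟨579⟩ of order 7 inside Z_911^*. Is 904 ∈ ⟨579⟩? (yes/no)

yes

904 ∈ ⟨579⟩ iff 904^7 ≡ 1 (mod 911), since |⟨579⟩| = 7.
904^7 mod 911 = 1.
Since 1 = 1, 904 lies in the subgroup.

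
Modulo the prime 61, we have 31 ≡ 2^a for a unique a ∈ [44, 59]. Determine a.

59

Compute 2^44 mod 61 = 25, then multiply by 2 repeatedly:
  2^44=25  2^45=50  2^46=39  2^47=17  2^48=34
  2^49=7  2^50=14  2^51=28  2^52=56  2^53=51
  2^54=41  2^55=21  2^56=42  2^57=23  2^58=46
  2^59=31
Found 31 at exponent 59.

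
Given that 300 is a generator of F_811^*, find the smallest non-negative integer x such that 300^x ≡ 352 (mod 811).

Baby-step giant-step with m = ceil(sqrt(810)) = 29.
Baby table (300^j mod 811 for j=0..28):
  0:1  1:300  2:790  3:188  4:441  5:107  6:471  7:186
  8:652  9:149  10:95  11:115  12:438  13:18  14:534  15:433
  16:140  17:639  18:304  19:368  20:104  21:382  22:249  23:88
  24:448  25:585  26:324  27:691  28:495
Giant step factor: 300^(-29) ≡ 550 (mod 811).
Scan 352·550^i mod 811 for i = 0, 1, …:
  i=0: 352   i=1: 582   i=2: 566   i=3: 687
  i=4: 735   i=5: 372   i=6: 228   i=7: 506
  i=8: 127   i=9: 104
Match at i=9, j=20: x = 9·29 + 20 = 281.

281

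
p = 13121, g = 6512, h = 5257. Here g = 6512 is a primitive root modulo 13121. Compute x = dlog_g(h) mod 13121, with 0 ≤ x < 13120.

Baby-step giant-step with m = ceil(sqrt(13120)) = 115.
Baby table (6512^j mod 13121 for j=0..114):
  0:1  1:6512  2:12193  3:5645  4:8319  5:9840  6:8237  7:696
  8:5607  9:10162  10:5741  11:3663  12:12599  13:12196  14:12060  15:5535
  16:533  17:6952  18:3974  19:4076  20:12250  21:9441  22:7907  23:3580
  24:10064  25:10494  26:2760  27:10471  28:10436  29:5573  30:11811  31:11051
  32:8548  33:5294  34:5661  35:7543  36:8113  37:6710  38:2590  39:5595
  40:10744  41:3756  42:1528  43:4618  44:12205  45:5063  46:10304  47:11975
  48:3097  49:687  50:12604  51:5393  52:7420  53:7518  54:2765  55:3668
  56:5796  57:7556  58:922  59:7767  60:10370  61:8774  62:7454  63:5869
  64:10576  65:11904  66:13101  67:970  68:5439  69:5189  70:4193  71:15
  72:5833  73:12322  74:5949  75:6696  76:3269  77:5466  78:10440  79:5379
  80:8099  81:7389  82:2461  83:5291  84:12367  85:10327  86:4299  87:7995
  88:12433  89:7126  90:8656  91:56  92:10405  93:516  94:1216  95:6629
  96:13079  97:2037  98:12734  99:12209  100:4869  101:6592  102:8313  103:10131
  104:684  105:6189  106:8177  107:3606  108:8803  109:12608  110:5199  111:3708
  112:3856  113:9799  114:3665
Giant step factor: 6512^(-115) ≡ 2904 (mod 13121).
Scan 5257·2904^i mod 13121 for i = 0, 1, …:
  i=0: 5257   i=1: 6605   i=2: 11139   i=3: 4391
  i=4: 10973   i=5: 7804   i=6: 2849   i=7: 7266
  i=8: 1896   i=9: 8285     …   i=19: 12001
  i=20: 1528
Match at i=20, j=42: x = 20·115 + 42 = 2342.

2342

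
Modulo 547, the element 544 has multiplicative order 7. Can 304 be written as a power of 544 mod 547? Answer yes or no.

304 ∈ ⟨544⟩ iff 304^7 ≡ 1 (mod 547), since |⟨544⟩| = 7.
304^7 mod 547 = 1.
Since 1 = 1, 304 lies in the subgroup.

yes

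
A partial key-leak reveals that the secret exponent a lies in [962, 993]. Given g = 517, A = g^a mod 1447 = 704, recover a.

964

Compute 517^962 mod 1447 = 540, then multiply by 517 repeatedly:
  517^962=540  517^963=1356  517^964=704
Found 704 at exponent 964.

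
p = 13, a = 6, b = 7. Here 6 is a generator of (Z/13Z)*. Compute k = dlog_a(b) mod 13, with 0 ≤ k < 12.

7

Successive powers of 6 modulo 13:
  6^0=1  6^1=6  6^2=10  6^3=8  6^4=9  6^5=2
  6^6=12  6^7=7
So 6^7 ≡ 7 (mod 13), giving k = 7.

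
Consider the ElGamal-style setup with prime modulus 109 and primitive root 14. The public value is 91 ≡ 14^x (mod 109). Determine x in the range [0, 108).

Baby-step giant-step with m = ceil(sqrt(108)) = 11.
Baby table (14^j mod 109 for j=0..10):
  0:1  1:14  2:87  3:19  4:48  5:18  6:34  7:40
  8:15  9:101  10:106
Giant step factor: 14^(-11) ≡ 96 (mod 109).
Scan 91·96^i mod 109 for i = 0, 1, …:
  i=0: 91   i=1: 16   i=2: 10   i=3: 88
  i=4: 55   i=5: 48
Match at i=5, j=4: x = 5·11 + 4 = 59.

59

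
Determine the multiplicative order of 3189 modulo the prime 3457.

216

The order of 3189 must divide p − 1 = 3456 = 2^7 · 3^3.
Divisors: 1, 2, 3, 4, 6, 8, 9, 12, 16, 18, 24, 27, 32, 36, 48, 54, 64, 72, 96, 108, 128, 144, 192, 216, 288, 384, 432, 576, 864, 1152, 1728, 3456.
Check each in increasing order: 3189^1 ≡ 3189;  3189^2 ≡ 2684;  3189^3 ≡ 3201;  3189^4 ≡ 2925;  3189^6 ≡ 3310;  3189^8 ≡ 3007;  3189^9 ≡ 3062;  3189^12 ≡ 867;  3189^16 ≡ 1994;  3189^18 ≡ 460;  3189^24 ≡ 1520;  3189^27 ≡ 1521;  3189^32 ≡ 486;  3189^36 ≡ 723;  3189^48 ≡ 1124;  3189^54 ≡ 708;  3189^64 ≡ 1120;  3189^72 ≡ 722;  3189^96 ≡ 1571;  3189^108 ≡ 3456;  3189^128 ≡ 2966;  3189^144 ≡ 2734;  3189^192 ≡ 3200;  3189^216 ≡ 1.
Smallest exponent giving 1 is 216.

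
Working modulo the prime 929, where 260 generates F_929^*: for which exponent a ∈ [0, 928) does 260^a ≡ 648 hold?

306

Baby-step giant-step with m = ceil(sqrt(928)) = 31.
Baby table (260^j mod 929 for j=0..30):
  0:1  1:260  2:712  3:249  4:639  5:778  6:687  7:252
  8:490  9:127  10:505  11:311  12:37  13:330  14:332  15:852
  16:418  17:916  18:336  19:34  20:479  21:54  22:105  23:359
  24:440  25:133  26:207  27:867  28:602  29:448  30:355
Giant step factor: 260^(-31) ≡ 881 (mod 929).
Scan 648·881^i mod 929 for i = 0, 1, …:
  i=0: 648   i=1: 482   i=2: 89   i=3: 373
  i=4: 676   i=5: 67   i=6: 500   i=7: 154
  i=8: 40   i=9: 867
Match at i=9, j=27: a = 9·31 + 27 = 306.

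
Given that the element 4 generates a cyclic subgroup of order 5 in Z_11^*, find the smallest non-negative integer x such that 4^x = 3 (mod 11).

4

Successive powers of 4 modulo 11:
  4^0=1  4^1=4  4^2=5  4^3=9  4^4=3
So 4^4 ≡ 3 (mod 11), giving x = 4.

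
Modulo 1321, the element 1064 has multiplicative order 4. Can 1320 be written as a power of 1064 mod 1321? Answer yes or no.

⟨1064⟩ has order 4; its elements mod 1321 are {1, 257, 1064, 1320}.
1320 is in this set.

yes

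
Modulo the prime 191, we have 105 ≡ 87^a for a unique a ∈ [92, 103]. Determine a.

103

Compute 87^92 mod 191 = 144, then multiply by 87 repeatedly:
  87^92=144  87^93=113  87^94=90  87^95=190  87^96=104
  87^97=71  87^98=65  87^99=116  87^100=160  87^101=168
  87^102=100  87^103=105
Found 105 at exponent 103.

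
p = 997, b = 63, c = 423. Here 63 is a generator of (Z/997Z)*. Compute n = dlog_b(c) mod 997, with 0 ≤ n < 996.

Baby-step giant-step with m = ceil(sqrt(996)) = 32.
Baby table (63^j mod 997 for j=0..31):
  0:1  1:63  2:978  3:797  4:361  5:809  6:120  7:581
  8:711  9:925  10:449  11:371  12:442  13:927  14:575  15:333
  16:42  17:652  18:199  19:573  20:207  21:80  22:55  23:474
  24:949  25:964  26:912  27:627  28:618  29:51  30:222  31:28
Giant step factor: 63^(-32) ≡ 13 (mod 997).
Scan 423·13^i mod 997 for i = 0, 1, …:
  i=0: 423   i=1: 514   i=2: 700   i=3: 127
  i=4: 654   i=5: 526   i=6: 856   i=7: 161
  i=8: 99   i=9: 290     …   i=13: 611
  i=14: 964
Match at i=14, j=25: n = 14·32 + 25 = 473.

473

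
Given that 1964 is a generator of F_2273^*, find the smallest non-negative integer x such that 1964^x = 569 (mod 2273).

Baby-step giant-step with m = ceil(sqrt(2272)) = 48.
Baby table (1964^j mod 2273 for j=0..47):
  0:1  1:1964  2:15  3:2184  4:225  5:938  6:1102  7:432
  8:619  9:1934  10:193  11:1734  12:622  13:1007  14:238  15:1467
  16:1297  17:1548  18:1271  19:490  20:881  21:531  22:1850  23:1146
  24:474  25:1279  26:291  27:1001  28:2092  29:1377  30:1831  31:198
  32:189  33:697  34:562  35:1363  36:1611  37:2261  38:1435  39:2093
  40:1068  41:1846  42:109  43:414  44:1635  45:1664  46:1795  47:2230
Giant step factor: 1964^(-48) ≡ 1470 (mod 2273).
Scan 569·1470^i mod 2273 for i = 0, 1, …:
  i=0: 569   i=1: 2239   i=2: 26   i=3: 1852
  i=4: 1659   i=5: 2074   i=6: 687   i=7: 678
  i=8: 1086   i=9: 774     …   i=19: 347
  i=20: 938
Match at i=20, j=5: x = 20·48 + 5 = 965.

965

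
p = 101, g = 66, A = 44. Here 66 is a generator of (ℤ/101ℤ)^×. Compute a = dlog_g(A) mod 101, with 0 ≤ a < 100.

Baby-step giant-step with m = ceil(sqrt(100)) = 10.
Baby table (66^j mod 101 for j=0..9):
  0:1  1:66  2:13  3:50  4:68  5:44  6:76  7:67
  8:79  9:63
Giant step factor: 66^(-10) ≡ 6 (mod 101).
Scan 44·6^i mod 101 for i = 0, 1, …:
  i=0: 44
Match at i=0, j=5: a = 0·10 + 5 = 5.

5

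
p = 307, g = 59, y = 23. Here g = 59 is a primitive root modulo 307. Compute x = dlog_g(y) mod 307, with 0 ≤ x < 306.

Successive powers of 59 modulo 307:
  59^0=1  59^1=59  59^2=104  59^3=303  59^4=71  59^5=198
  59^6=16  59^7=23
So 59^7 ≡ 23 (mod 307), giving x = 7.

7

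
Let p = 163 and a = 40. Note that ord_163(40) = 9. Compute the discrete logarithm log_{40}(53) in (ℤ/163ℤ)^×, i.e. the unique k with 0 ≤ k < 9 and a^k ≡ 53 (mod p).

8

Successive powers of 40 modulo 163:
  40^0=1  40^1=40  40^2=133  40^3=104  40^4=85  40^5=140
  40^6=58  40^7=38  40^8=53
So 40^8 ≡ 53 (mod 163), giving k = 8.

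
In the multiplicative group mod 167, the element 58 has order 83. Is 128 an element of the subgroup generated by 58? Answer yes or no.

yes

128 ∈ ⟨58⟩ iff 128^83 ≡ 1 (mod 167), since |⟨58⟩| = 83.
128^83 mod 167 = 1.
Since 1 = 1, 128 lies in the subgroup.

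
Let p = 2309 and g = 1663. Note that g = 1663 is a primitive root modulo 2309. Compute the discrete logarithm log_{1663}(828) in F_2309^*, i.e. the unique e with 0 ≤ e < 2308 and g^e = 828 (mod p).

150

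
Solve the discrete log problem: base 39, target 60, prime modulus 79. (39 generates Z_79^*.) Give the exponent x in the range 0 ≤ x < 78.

31

Baby-step giant-step with m = ceil(sqrt(78)) = 9.
Baby table (39^j mod 79 for j=0..8):
  0:1  1:39  2:20  3:69  4:5  5:37  6:21  7:29
  8:25
Giant step factor: 39^(-9) ≡ 41 (mod 79).
Scan 60·41^i mod 79 for i = 0, 1, …:
  i=0: 60   i=1: 11   i=2: 56   i=3: 5
Match at i=3, j=4: x = 3·9 + 4 = 31.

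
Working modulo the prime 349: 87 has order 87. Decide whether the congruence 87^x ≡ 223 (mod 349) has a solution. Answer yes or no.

223 ∈ ⟨87⟩ iff 223^87 ≡ 1 (mod 349), since |⟨87⟩| = 87.
223^87 mod 349 = 348.
Since 348 ≠ 1, 223 does not lie in the subgroup.

no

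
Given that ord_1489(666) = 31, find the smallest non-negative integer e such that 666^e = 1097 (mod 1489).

13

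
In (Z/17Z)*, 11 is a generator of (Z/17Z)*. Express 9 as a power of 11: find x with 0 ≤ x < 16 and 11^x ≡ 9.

14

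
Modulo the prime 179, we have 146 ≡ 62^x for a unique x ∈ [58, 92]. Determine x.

Compute 62^58 mod 179 = 147, then multiply by 62 repeatedly:
  62^58=147  62^59=164  62^60=144  62^61=157  62^62=68
  62^63=99  62^64=52  62^65=2  62^66=124  62^67=170
  62^68=158  62^69=130  62^70=5  62^71=131  62^72=67
  62^73=37  62^74=146
Found 146 at exponent 74.

74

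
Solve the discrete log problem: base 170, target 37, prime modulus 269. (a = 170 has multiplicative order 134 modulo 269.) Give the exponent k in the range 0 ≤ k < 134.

42

Baby-step giant-step with m = ceil(sqrt(134)) = 12.
Baby table (170^j mod 269 for j=0..11):
  0:1  1:170  2:117  3:253  4:239  5:11  6:256  7:211
  8:93  9:208  10:121  11:126
Giant step factor: 170^(-12) ≡ 78 (mod 269).
Scan 37·78^i mod 269 for i = 0, 1, …:
  i=0: 37   i=1: 196   i=2: 224   i=3: 256
Match at i=3, j=6: k = 3·12 + 6 = 42.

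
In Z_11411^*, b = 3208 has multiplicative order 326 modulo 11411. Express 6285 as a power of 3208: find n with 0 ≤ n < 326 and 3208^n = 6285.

Baby-step giant-step with m = ceil(sqrt(326)) = 19.
Baby table (3208^j mod 11411 for j=0..18):
  0:1  1:3208  2:9953  3:1246  4:3318  5:9092  6:620  7:3446
  8:8920  9:7983  10:3180  11:6  12:7837  13:2663  14:7476  15:8497
  16:8908  17:3720  18:9265
Giant step factor: 3208^(-19) ≡ 7008 (mod 11411).
Scan 6285·7008^i mod 11411 for i = 0, 1, …:
  i=0: 6285   i=1: 10231   i=2: 3535   i=3: 11410
  i=4: 4403   i=5: 880   i=6: 5100   i=7: 1548
  i=8: 7934   i=9: 7080   i=10: 1612   i=11: 6
Match at i=11, j=11: n = 11·19 + 11 = 220.

220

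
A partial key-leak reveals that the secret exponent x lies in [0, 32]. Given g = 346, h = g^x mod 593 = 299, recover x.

13

Compute 346^0 mod 593 = 1, then multiply by 346 repeatedly:
  346^0=1  346^1=346  346^2=523  346^3=93  346^4=156
  346^5=13  346^6=347  346^7=276  346^8=23  346^9=249
  346^10=169  346^11=360  346^12=30  346^13=299
Found 299 at exponent 13.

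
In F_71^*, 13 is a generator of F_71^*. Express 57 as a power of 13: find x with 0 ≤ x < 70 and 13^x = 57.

Successive powers of 13 modulo 71:
  13^0=1  13^1=13  13^2=27  13^3=67  13^4=19  13^5=34
  13^6=16  13^7=66  13^8=6  13^9=7  13^10=20  13^11=47
  13^12=43  13^13=62  13^14=25  13^15=41  13^16=36  13^17=42
  13^18=49  13^19=69  13^20=45  13^21=17  13^22=8  13^23=33
  13^24=3  13^25=39  13^26=10  13^27=59  13^28=57
So 13^28 ≡ 57 (mod 71), giving x = 28.

28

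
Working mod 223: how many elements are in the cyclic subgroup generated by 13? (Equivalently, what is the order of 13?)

74

The order of 13 must divide p − 1 = 222 = 2 · 3 · 37.
Divisors: 1, 2, 3, 6, 37, 74, 111, 222.
Check each in increasing order: 13^1 ≡ 13;  13^2 ≡ 169;  13^3 ≡ 190;  13^6 ≡ 197;  13^37 ≡ 222;  13^74 ≡ 1.
Smallest exponent giving 1 is 74.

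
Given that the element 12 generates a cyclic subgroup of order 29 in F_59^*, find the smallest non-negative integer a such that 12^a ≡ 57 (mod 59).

24

Successive powers of 12 modulo 59:
  12^0=1  12^1=12  12^2=26  12^3=17  12^4=27  12^5=29
  12^6=53  12^7=46  12^8=21  12^9=16  12^10=15  12^11=3
  12^12=36  12^13=19  12^14=51  12^15=22  12^16=28  12^17=41
  12^18=20  12^19=4  12^20=48  12^21=45  12^22=9  12^23=49
  12^24=57
So 12^24 ≡ 57 (mod 59), giving a = 24.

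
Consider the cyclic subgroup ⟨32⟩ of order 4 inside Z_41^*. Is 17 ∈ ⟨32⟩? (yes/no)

no

⟨32⟩ has order 4; its elements mod 41 are {1, 9, 32, 40}.
17 is not in this set.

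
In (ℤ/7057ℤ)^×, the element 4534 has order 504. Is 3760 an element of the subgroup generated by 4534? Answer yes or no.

no

3760 ∈ ⟨4534⟩ iff 3760^504 ≡ 1 (mod 7057), since |⟨4534⟩| = 504.
3760^504 mod 7057 = 5465.
Since 5465 ≠ 1, 3760 does not lie in the subgroup.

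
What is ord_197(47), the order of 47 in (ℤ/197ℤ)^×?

The order of 47 must divide p − 1 = 196 = 2^2 · 7^2.
Divisors: 1, 2, 4, 7, 14, 28, 49, 98, 196.
Check each in increasing order: 47^1 ≡ 47;  47^2 ≡ 42;  47^4 ≡ 188;  47^7 ≡ 161;  47^14 ≡ 114;  47^28 ≡ 191;  47^49 ≡ 196;  47^98 ≡ 1.
Smallest exponent giving 1 is 98.

98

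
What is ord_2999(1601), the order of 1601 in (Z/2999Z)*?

2998

The order of 1601 must divide p − 1 = 2998 = 2 · 1499.
Divisors: 1, 2, 1499, 2998.
Check each in increasing order: 1601^1 ≡ 1601;  1601^2 ≡ 2055;  1601^1499 ≡ 2998;  1601^2998 ≡ 1.
Smallest exponent giving 1 is 2998.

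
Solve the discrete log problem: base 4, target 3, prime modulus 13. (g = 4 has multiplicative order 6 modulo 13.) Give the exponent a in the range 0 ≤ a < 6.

Successive powers of 4 modulo 13:
  4^0=1  4^1=4  4^2=3
So 4^2 ≡ 3 (mod 13), giving a = 2.

2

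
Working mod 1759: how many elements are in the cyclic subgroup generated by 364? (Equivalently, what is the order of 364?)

586

The order of 364 must divide p − 1 = 1758 = 2 · 3 · 293.
Divisors: 1, 2, 3, 6, 293, 586, 879, 1758.
Check each in increasing order: 364^1 ≡ 364;  364^2 ≡ 571;  364^3 ≡ 282;  364^6 ≡ 369;  364^293 ≡ 1758;  364^586 ≡ 1.
Smallest exponent giving 1 is 586.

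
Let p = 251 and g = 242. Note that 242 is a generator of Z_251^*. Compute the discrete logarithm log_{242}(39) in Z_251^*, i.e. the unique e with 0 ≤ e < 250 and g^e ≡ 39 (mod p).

Successive powers of 242 modulo 251:
  242^0=1  242^1=242  242^2=81  242^3=24  242^4=35  242^5=187
  242^6=74  242^7=87  242^8=221  242^9=19  242^10=80  242^11=33
  242^12=205  242^13=163  242^14=39
So 242^14 ≡ 39 (mod 251), giving e = 14.

14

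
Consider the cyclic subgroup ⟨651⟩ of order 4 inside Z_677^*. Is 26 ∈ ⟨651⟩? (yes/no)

yes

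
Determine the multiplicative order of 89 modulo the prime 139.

The order of 89 must divide p − 1 = 138 = 2 · 3 · 23.
Divisors: 1, 2, 3, 6, 23, 46, 69, 138.
Check each in increasing order: 89^1 ≡ 89;  89^2 ≡ 137;  89^3 ≡ 100;  89^6 ≡ 131;  89^23 ≡ 96;  89^46 ≡ 42;  89^69 ≡ 1.
Smallest exponent giving 1 is 69.

69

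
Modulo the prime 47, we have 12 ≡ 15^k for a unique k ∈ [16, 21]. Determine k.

Compute 15^16 mod 47 = 27, then multiply by 15 repeatedly:
  15^16=27  15^17=29  15^18=12
Found 12 at exponent 18.

18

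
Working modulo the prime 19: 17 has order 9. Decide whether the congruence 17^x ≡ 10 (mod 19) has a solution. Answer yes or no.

no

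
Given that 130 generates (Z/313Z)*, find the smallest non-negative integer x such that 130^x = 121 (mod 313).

280

Baby-step giant-step with m = ceil(sqrt(312)) = 18.
Baby table (130^j mod 313 for j=0..17):
  0:1  1:130  2:311  3:53  4:4  5:207  6:305  7:212
  8:16  9:202  10:281  11:222  12:64  13:182  14:185  15:262
  16:256  17:102
Giant step factor: 130^(-18) ≡ 162 (mod 313).
Scan 121·162^i mod 313 for i = 0, 1, …:
  i=0: 121   i=1: 196   i=2: 139   i=3: 295
  i=4: 214   i=5: 238   i=6: 57   i=7: 157
  i=8: 81   i=9: 289     …   i=14: 108
  i=15: 281
Match at i=15, j=10: x = 15·18 + 10 = 280.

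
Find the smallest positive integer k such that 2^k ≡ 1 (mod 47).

The order of 2 must divide p − 1 = 46 = 2 · 23.
Divisors: 1, 2, 23, 46.
Check each in increasing order: 2^1 ≡ 2;  2^2 ≡ 4;  2^23 ≡ 1.
Smallest exponent giving 1 is 23.

23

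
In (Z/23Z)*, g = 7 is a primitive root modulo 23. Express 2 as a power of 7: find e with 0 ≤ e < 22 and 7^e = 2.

Successive powers of 7 modulo 23:
  7^0=1  7^1=7  7^2=3  7^3=21  7^4=9  7^5=17
  7^6=4  7^7=5  7^8=12  7^9=15  7^10=13  7^11=22
  7^12=16  7^13=20  7^14=2
So 7^14 ≡ 2 (mod 23), giving e = 14.

14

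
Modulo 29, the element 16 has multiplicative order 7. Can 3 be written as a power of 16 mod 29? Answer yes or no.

⟨16⟩ has order 7; its elements mod 29 are {1, 7, 16, 20, 23, 24, 25}.
3 is not in this set.

no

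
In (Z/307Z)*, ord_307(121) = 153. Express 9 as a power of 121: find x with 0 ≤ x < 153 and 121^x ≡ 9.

135

Baby-step giant-step with m = ceil(sqrt(153)) = 13.
Baby table (121^j mod 307 for j=0..12):
  0:1  1:121  2:212  3:171  4:122  5:26  6:76  7:293
  8:148  9:102  10:62  11:134  12:250
Giant step factor: 121^(-13) ≡ 234 (mod 307).
Scan 9·234^i mod 307 for i = 0, 1, …:
  i=0: 9   i=1: 264   i=2: 69   i=3: 182
  i=4: 222   i=5: 65   i=6: 167   i=7: 89
  i=8: 257   i=9: 273   i=10: 26
Match at i=10, j=5: x = 10·13 + 5 = 135.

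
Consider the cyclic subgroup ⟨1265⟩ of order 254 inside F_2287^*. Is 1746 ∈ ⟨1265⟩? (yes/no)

no

1746 ∈ ⟨1265⟩ iff 1746^254 ≡ 1 (mod 2287), since |⟨1265⟩| = 254.
1746^254 mod 2287 = 2158.
Since 2158 ≠ 1, 1746 does not lie in the subgroup.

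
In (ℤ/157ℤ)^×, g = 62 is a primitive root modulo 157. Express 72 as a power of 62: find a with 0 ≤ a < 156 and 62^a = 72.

Baby-step giant-step with m = ceil(sqrt(156)) = 13.
Baby table (62^j mod 157 for j=0..12):
  0:1  1:62  2:76  3:2  4:124  5:152  6:4  7:91
  8:147  9:8  10:25  11:137  12:16
Giant step factor: 62^(-13) ≡ 22 (mod 157).
Scan 72·22^i mod 157 for i = 0, 1, …:
  i=0: 72   i=1: 14   i=2: 151   i=3: 25
Match at i=3, j=10: a = 3·13 + 10 = 49.

49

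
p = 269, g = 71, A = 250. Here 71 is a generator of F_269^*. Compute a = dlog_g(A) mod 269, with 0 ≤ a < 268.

Successive powers of 71 modulo 269:
  71^0=1  71^1=71  71^2=199  71^3=141  71^4=58  71^5=83
  71^6=244  71^7=108  71^8=136  71^9=241  71^10=164  71^11=77
  71^12=87  71^13=259  71^14=97  71^15=162  71^16=204  71^17=227
  71^18=246  71^19=250
So 71^19 ≡ 250 (mod 269), giving a = 19.

19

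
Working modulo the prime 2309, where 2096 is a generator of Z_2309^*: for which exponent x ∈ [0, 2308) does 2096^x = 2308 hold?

1154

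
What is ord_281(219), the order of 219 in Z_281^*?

20

The order of 219 must divide p − 1 = 280 = 2^3 · 5 · 7.
Divisors: 1, 2, 4, 5, 7, 8, 10, 14, 20, 28, 35, 40, 56, 70, 140, 280.
Check each in increasing order: 219^1 ≡ 219;  219^2 ≡ 191;  219^4 ≡ 232;  219^5 ≡ 228;  219^7 ≡ 274;  219^8 ≡ 153;  219^10 ≡ 280;  219^14 ≡ 49;  219^20 ≡ 1.
Smallest exponent giving 1 is 20.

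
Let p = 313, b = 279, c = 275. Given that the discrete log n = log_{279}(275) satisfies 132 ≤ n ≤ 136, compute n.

Compute 279^132 mod 313 = 33, then multiply by 279 repeatedly:
  279^132=33  279^133=130  279^134=275
Found 275 at exponent 134.

134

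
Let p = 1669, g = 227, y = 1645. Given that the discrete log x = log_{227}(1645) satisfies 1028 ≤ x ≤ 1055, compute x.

Compute 227^1028 mod 1669 = 748, then multiply by 227 repeatedly:
  227^1028=748  227^1029=1227  227^1030=1475  227^1031=1025  227^1032=684
  227^1033=51  227^1034=1563  227^1035=973  227^1036=563  227^1037=957
  227^1038=269  227^1039=979  227^1040=256  227^1041=1366  227^1042=1317
  227^1043=208  227^1044=484  227^1045=1383  227^1046=169  227^1047=1645
Found 1645 at exponent 1047.

1047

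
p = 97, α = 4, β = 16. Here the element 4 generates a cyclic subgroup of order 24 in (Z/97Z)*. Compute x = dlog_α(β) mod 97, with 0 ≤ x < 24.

Successive powers of 4 modulo 97:
  4^0=1  4^1=4  4^2=16
So 4^2 ≡ 16 (mod 97), giving x = 2.

2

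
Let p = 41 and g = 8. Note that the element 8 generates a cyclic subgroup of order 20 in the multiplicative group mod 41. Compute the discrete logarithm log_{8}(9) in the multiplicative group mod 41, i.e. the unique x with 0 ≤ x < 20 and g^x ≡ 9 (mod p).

Successive powers of 8 modulo 41:
  8^0=1  8^1=8  8^2=23  8^3=20  8^4=37  8^5=9
So 8^5 ≡ 9 (mod 41), giving x = 5.

5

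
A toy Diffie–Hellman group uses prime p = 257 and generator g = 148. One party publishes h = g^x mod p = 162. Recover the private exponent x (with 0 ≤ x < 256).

Baby-step giant-step with m = ceil(sqrt(256)) = 16.
Baby table (148^j mod 257 for j=0..15):
  0:1  1:148  2:59  3:251  4:140  5:160  6:36  7:188
  8:68  9:41  10:157  11:106  12:11  13:86  14:135  15:191
Giant step factor: 148^(-16) ≡ 128 (mod 257).
Scan 162·128^i mod 257 for i = 0, 1, …:
  i=0: 162   i=1: 176   i=2: 169   i=3: 44
  i=4: 235   i=5: 11
Match at i=5, j=12: x = 5·16 + 12 = 92.

92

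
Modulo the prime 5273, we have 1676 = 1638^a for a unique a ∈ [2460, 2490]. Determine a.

2476

Compute 1638^2460 mod 5273 = 3693, then multiply by 1638 repeatedly:
  1638^2460=3693  1638^2461=1003  1638^2462=3011  1638^2463=1763  1638^2464=3463
  1638^2465=3919  1638^2466=2081  1638^2467=2320  1638^2468=3600  1638^2469=1586
  1638^2470=3552  1638^2471=2057  1638^2472=5192  1638^2473=4420  1638^2474=131
  1638^2475=3658  1638^2476=1676
Found 1676 at exponent 2476.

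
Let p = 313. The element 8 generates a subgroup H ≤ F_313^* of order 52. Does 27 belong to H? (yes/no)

yes

27 ∈ ⟨8⟩ iff 27^52 ≡ 1 (mod 313), since |⟨8⟩| = 52.
27^52 mod 313 = 1.
Since 1 = 1, 27 lies in the subgroup.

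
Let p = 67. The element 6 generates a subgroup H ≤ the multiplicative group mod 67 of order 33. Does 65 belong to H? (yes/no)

65 ∈ ⟨6⟩ iff 65^33 ≡ 1 (mod 67), since |⟨6⟩| = 33.
65^33 mod 67 = 1.
Since 1 = 1, 65 lies in the subgroup.

yes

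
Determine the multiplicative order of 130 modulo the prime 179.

The order of 130 must divide p − 1 = 178 = 2 · 89.
Divisors: 1, 2, 89, 178.
Check each in increasing order: 130^1 ≡ 130;  130^2 ≡ 74;  130^89 ≡ 178;  130^178 ≡ 1.
Smallest exponent giving 1 is 178.

178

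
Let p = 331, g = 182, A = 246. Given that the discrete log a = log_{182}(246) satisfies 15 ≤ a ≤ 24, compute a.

Compute 182^15 mod 331 = 246, then multiply by 182 repeatedly:
  182^15=246
Found 246 at exponent 15.

15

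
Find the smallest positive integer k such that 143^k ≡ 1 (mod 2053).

The order of 143 must divide p − 1 = 2052 = 2^2 · 3^3 · 19.
Divisors: 1, 2, 3, 4, 6, 9, 12, 18, 19, 27, 36, 38, 54, 57, 76, 108, 114, 171, 228, 342, 513, 684, 1026, 2052.
Check each in increasing order: 143^1 ≡ 143;  143^2 ≡ 1972;  143^3 ≡ 735;  143^4 ≡ 402;  143^6 ≡ 286;  143^9 ≡ 804;  143^12 ≡ 1729;  143^18 ≡ 1774;  143^19 ≡ 1163;  143^27 ≡ 1514;  143^36 ≡ 1880;  143^38 ≡ 1695;  143^54 ≡ 1048;  143^57 ≡ 405;  143^76 ≡ 878;  143^108 ≡ 2002;  143^114 ≡ 1838;  143^171 ≡ 1204;  143^228 ≡ 1059;  143^342 ≡ 198;  143^513 ≡ 244;  143^684 ≡ 197;  143^1026 ≡ 2052;  143^2052 ≡ 1.
Smallest exponent giving 1 is 2052.

2052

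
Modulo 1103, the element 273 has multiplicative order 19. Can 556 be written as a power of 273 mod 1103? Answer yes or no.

⟨273⟩ has order 19; its elements mod 1103 are {1, 17, 229, 273, 289, 296, 422, 479, 494, 501, 556, 584, 600, 613, 620, 628, 677, 749, 796}.
556 is in this set.

yes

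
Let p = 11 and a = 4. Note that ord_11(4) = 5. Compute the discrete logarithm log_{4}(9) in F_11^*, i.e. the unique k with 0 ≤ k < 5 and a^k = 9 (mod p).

3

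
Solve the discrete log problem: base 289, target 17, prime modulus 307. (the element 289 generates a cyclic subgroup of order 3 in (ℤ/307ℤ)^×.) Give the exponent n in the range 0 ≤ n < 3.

Successive powers of 289 modulo 307:
  289^0=1  289^1=289  289^2=17
So 289^2 ≡ 17 (mod 307), giving n = 2.

2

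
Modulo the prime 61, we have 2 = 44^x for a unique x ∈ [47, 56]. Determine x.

Compute 44^47 mod 61 = 54, then multiply by 44 repeatedly:
  44^47=54  44^48=58  44^49=51  44^50=48  44^51=38
  44^52=25  44^53=2
Found 2 at exponent 53.

53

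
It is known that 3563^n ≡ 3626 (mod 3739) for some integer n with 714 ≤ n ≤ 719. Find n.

Compute 3563^714 mod 3739 = 3626, then multiply by 3563 repeatedly:
  3563^714=3626
Found 3626 at exponent 714.

714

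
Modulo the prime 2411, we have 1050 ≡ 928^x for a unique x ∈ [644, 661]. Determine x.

653

Compute 928^644 mod 2411 = 903, then multiply by 928 repeatedly:
  928^644=903  928^645=1367  928^646=390  928^647=270  928^648=2227
  928^649=429  928^650=297  928^651=762  928^652=713  928^653=1050
Found 1050 at exponent 653.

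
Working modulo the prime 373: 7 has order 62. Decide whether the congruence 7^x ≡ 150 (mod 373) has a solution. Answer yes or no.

150 ∈ ⟨7⟩ iff 150^62 ≡ 1 (mod 373), since |⟨7⟩| = 62.
150^62 mod 373 = 285.
Since 285 ≠ 1, 150 does not lie in the subgroup.

no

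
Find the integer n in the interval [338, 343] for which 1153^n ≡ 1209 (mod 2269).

Compute 1153^338 mod 2269 = 1064, then multiply by 1153 repeatedly:
  1153^338=1064  1153^339=1532  1153^340=1114  1153^341=188  1153^342=1209
Found 1209 at exponent 342.

342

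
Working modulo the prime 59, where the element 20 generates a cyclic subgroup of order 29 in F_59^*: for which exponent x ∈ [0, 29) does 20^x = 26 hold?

Successive powers of 20 modulo 59:
  20^0=1  20^1=20  20^2=46  20^3=35  20^4=51  20^5=17
  20^6=45  20^7=15  20^8=5  20^9=41  20^10=53  20^11=57
  20^12=19  20^13=26
So 20^13 ≡ 26 (mod 59), giving x = 13.

13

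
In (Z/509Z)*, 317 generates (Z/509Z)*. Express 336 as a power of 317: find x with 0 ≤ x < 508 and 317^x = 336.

124

Baby-step giant-step with m = ceil(sqrt(508)) = 23.
Baby table (317^j mod 509 for j=0..22):
  0:1  1:317  2:216  3:266  4:337  5:448  6:5  7:58
  8:62  9:312  10:158  11:204  12:25  13:290  14:310  15:33
  16:281  17:2  18:125  19:432  20:23  21:165  22:387
Giant step factor: 317^(-23) ≡ 51 (mod 509).
Scan 336·51^i mod 509 for i = 0, 1, …:
  i=0: 336   i=1: 339   i=2: 492   i=3: 151
  i=4: 66   i=5: 312
Match at i=5, j=9: x = 5·23 + 9 = 124.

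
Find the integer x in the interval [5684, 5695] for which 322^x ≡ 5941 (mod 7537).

5692

Compute 322^5684 mod 7537 = 3009, then multiply by 322 repeatedly:
  322^5684=3009  322^5685=4162  322^5686=6115  322^5687=1873  322^5688=146
  322^5689=1790  322^5690=3568  322^5691=3272  322^5692=5941
Found 5941 at exponent 5692.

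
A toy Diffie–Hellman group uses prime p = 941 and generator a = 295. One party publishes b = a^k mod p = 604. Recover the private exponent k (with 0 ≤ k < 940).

11

Successive powers of 295 modulo 941:
  295^0=1  295^1=295  295^2=453  295^3=13  295^4=71  295^5=243
  295^6=169  295^7=923  295^8=336  295^9=315  295^10=707  295^11=604
So 295^11 ≡ 604 (mod 941), giving k = 11.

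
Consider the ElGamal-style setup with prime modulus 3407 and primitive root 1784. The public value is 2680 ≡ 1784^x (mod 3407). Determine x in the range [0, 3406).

781

Baby-step giant-step with m = ceil(sqrt(3406)) = 59.
Baby table (1784^j mod 3407 for j=0..58):
  0:1  1:1784  2:518  3:815  4:2578  5:3109  6:3267  7:2358
  8:2434  9:1738  10:222  11:836  12:2565  13:359  14:3347  15:1984
  16:2990  17:2205  18:2042  19:845  20:1586  21:1614  22:461  23:1337
  24:308  25:945  26:2822  27:2309  28:193  29:205  30:1171  31:573
  32:132  33:405  34:236  35:1963  36:3003  37:1548  38:1962  39:1219
  40:1030  41:1147  42:2048  43:1328  44:1287  45:3097  46:2301  47:2956
  48:2875  49:1465  50:391  51:2516  52:1525  53:1814  54:2933  55:2727
  56:3179  57:2088  58:1141
Giant step factor: 1784^(-59) ≡ 3161 (mod 3407).
Scan 2680·3161^i mod 3407 for i = 0, 1, …:
  i=0: 2680   i=1: 1678   i=2: 2866   i=3: 213
  i=4: 2114   i=5: 1227   i=6: 1381   i=7: 974
  i=8: 2293   i=9: 1484   i=10: 2892   i=11: 631
  i=12: 1496   i=13: 3347
Match at i=13, j=14: x = 13·59 + 14 = 781.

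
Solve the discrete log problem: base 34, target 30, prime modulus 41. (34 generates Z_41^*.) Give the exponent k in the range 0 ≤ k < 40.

37

Successive powers of 34 modulo 41:
  34^0=1  34^1=34  34^2=8  34^3=26  34^4=23  34^5=3
  34^6=20  34^7=24  34^8=37  34^9=28  34^10=9  34^11=19
  34^12=31  34^13=29  34^14=2  34^15=27  34^16=16  34^17=11
  34^18=5  34^19=6  34^20=40  34^21=7  34^22=33  34^23=15
  34^24=18  34^25=38  34^26=21  34^27=17  34^28=4  34^29=13
  34^30=32  34^31=22  34^32=10  34^33=12  34^34=39  34^35=14
  34^36=25  34^37=30
So 34^37 ≡ 30 (mod 41), giving k = 37.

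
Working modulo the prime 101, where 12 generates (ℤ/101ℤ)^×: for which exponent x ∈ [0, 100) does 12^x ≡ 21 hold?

18

Successive powers of 12 modulo 101:
  12^0=1  12^1=12  12^2=43  12^3=11  12^4=31  12^5=69
  12^6=20  12^7=38  12^8=52  12^9=18  12^10=14  12^11=67
  12^12=97  12^13=53  12^14=30  12^15=57  12^16=78  12^17=27
  12^18=21
So 12^18 ≡ 21 (mod 101), giving x = 18.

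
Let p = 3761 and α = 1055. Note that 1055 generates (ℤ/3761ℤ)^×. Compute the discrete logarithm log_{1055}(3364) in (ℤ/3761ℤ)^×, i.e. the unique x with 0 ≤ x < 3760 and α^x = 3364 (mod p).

2608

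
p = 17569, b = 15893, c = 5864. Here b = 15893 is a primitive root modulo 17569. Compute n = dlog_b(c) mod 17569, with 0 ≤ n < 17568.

4513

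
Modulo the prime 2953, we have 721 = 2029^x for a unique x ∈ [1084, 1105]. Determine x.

1086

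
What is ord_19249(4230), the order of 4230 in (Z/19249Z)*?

The order of 4230 must divide p − 1 = 19248 = 2^4 · 3 · 401.
Divisors: 1, 2, 3, 4, 6, 8, 12, 16, 24, 48, 401, 802, 1203, 1604, 2406, 3208, 4812, 6416, 9624, 19248.
Check each in increasing order: 4230^1 ≡ 4230;  4230^2 ≡ 10579;  4230^3 ≡ 14494;  4230^4 ≡ 1555;  4230^6 ≡ 11699;  4230^8 ≡ 11900;  4230^12 ≡ 6211;  4230^16 ≡ 14356;  4230^24 ≡ 1525;  4230^48 ≡ 15745;  4230^401 ≡ 15939;  4230^802 ≡ 3419;  4230^1203 ≡ 1522;  4230^1604 ≡ 5418;  4230^2406 ≡ 6604;  4230^3208 ≡ 19248;  4230^4812 ≡ 13831;  4230^6416 ≡ 1.
Smallest exponent giving 1 is 6416.

6416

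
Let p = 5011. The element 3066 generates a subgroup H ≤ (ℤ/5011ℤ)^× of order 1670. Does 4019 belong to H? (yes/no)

yes

4019 ∈ ⟨3066⟩ iff 4019^1670 ≡ 1 (mod 5011), since |⟨3066⟩| = 1670.
4019^1670 mod 5011 = 1.
Since 1 = 1, 4019 lies in the subgroup.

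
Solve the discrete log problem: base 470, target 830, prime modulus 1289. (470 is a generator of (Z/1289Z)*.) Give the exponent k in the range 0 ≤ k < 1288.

Baby-step giant-step with m = ceil(sqrt(1288)) = 36.
Baby table (470^j mod 1289 for j=0..35):
  0:1  1:470  2:481  3:495  4:630  5:919  6:115  7:1201
  8:1177  9:209  10:266  11:1276  12:335  13:192  14:10  15:833
  16:943  17:1083  18:1144  19:167  20:1150  21:409  22:169  23:801
  24:82  25:1159  26:772  27:631  28:100  29:596  30:407  31:518
  32:1128  33:381  34:1188  35:223
Giant step factor: 470^(-36) ≡ 1244 (mod 1289).
Scan 830·1244^i mod 1289 for i = 0, 1, …:
  i=0: 830   i=1: 31   i=2: 1183   i=3: 903
  i=4: 613   i=5: 773   i=6: 18   i=7: 479
  i=8: 358   i=9: 647     …   i=32: 793
  i=33: 407
Match at i=33, j=30: k = 33·36 + 30 = 1218.

1218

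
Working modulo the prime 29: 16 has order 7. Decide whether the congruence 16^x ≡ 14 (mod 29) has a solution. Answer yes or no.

⟨16⟩ has order 7; its elements mod 29 are {1, 7, 16, 20, 23, 24, 25}.
14 is not in this set.

no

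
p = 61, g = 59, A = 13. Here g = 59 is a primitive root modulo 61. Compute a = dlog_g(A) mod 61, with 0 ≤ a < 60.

Baby-step giant-step with m = ceil(sqrt(60)) = 8.
Baby table (59^j mod 61 for j=0..7):
  0:1  1:59  2:4  3:53  4:16  5:29  6:3  7:55
Giant step factor: 59^(-8) ≡ 56 (mod 61).
Scan 13·56^i mod 61 for i = 0, 1, …:
  i=0: 13   i=1: 57   i=2: 20   i=3: 22
  i=4: 12   i=5: 1
Match at i=5, j=0: a = 5·8 + 0 = 40.

40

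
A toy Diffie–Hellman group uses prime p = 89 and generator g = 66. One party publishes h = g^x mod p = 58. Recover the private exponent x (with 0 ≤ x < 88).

Baby-step giant-step with m = ceil(sqrt(88)) = 10.
Baby table (66^j mod 89 for j=0..9):
  0:1  1:66  2:84  3:26  4:25  5:48  6:53  7:27
  8:2  9:43
Giant step factor: 66^(-10) ≡ 80 (mod 89).
Scan 58·80^i mod 89 for i = 0, 1, …:
  i=0: 58   i=1: 12   i=2: 70   i=3: 82
  i=4: 63   i=5: 56   i=6: 30   i=7: 86
  i=8: 27
Match at i=8, j=7: x = 8·10 + 7 = 87.

87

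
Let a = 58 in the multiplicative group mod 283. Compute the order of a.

94

The order of 58 must divide p − 1 = 282 = 2 · 3 · 47.
Divisors: 1, 2, 3, 6, 47, 94, 141, 282.
Check each in increasing order: 58^1 ≡ 58;  58^2 ≡ 251;  58^3 ≡ 125;  58^6 ≡ 60;  58^47 ≡ 282;  58^94 ≡ 1.
Smallest exponent giving 1 is 94.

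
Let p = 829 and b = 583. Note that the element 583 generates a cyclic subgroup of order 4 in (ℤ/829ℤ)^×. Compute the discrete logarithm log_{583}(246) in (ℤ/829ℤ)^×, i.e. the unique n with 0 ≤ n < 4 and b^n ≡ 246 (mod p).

3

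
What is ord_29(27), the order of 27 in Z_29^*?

28

The order of 27 must divide p − 1 = 28 = 2^2 · 7.
Divisors: 1, 2, 4, 7, 14, 28.
Check each in increasing order: 27^1 ≡ 27;  27^2 ≡ 4;  27^4 ≡ 16;  27^7 ≡ 17;  27^14 ≡ 28;  27^28 ≡ 1.
Smallest exponent giving 1 is 28.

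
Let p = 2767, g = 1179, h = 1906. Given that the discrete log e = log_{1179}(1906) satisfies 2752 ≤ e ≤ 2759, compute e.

Compute 1179^2752 mod 2767 = 2532, then multiply by 1179 repeatedly:
  1179^2752=2532  1179^2753=2402  1179^2754=1317  1179^2755=456  1179^2756=826
  1179^2757=2637  1179^2758=1682  1179^2759=1906
Found 1906 at exponent 2759.

2759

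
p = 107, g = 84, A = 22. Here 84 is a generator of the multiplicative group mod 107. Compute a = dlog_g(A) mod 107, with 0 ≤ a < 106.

85

Baby-step giant-step with m = ceil(sqrt(106)) = 11.
Baby table (84^j mod 107 for j=0..10):
  0:1  1:84  2:101  3:31  4:36  5:28  6:105  7:46
  8:12  9:45  10:35
Giant step factor: 84^(-11) ≡ 21 (mod 107).
Scan 22·21^i mod 107 for i = 0, 1, …:
  i=0: 22   i=1: 34   i=2: 72   i=3: 14
  i=4: 80   i=5: 75   i=6: 77   i=7: 12
Match at i=7, j=8: a = 7·11 + 8 = 85.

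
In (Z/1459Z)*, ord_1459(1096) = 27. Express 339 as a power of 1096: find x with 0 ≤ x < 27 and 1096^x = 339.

Successive powers of 1096 modulo 1459:
  1096^0=1  1096^1=1096  1096^2=459  1096^3=1168  1096^4=585  1096^5=659
  1096^6=59  1096^7=468  1096^8=819  1096^9=339
So 1096^9 ≡ 339 (mod 1459), giving x = 9.

9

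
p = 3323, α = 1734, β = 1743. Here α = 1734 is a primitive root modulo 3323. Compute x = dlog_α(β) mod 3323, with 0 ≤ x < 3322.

Baby-step giant-step with m = ceil(sqrt(3322)) = 58.
Baby table (1734^j mod 3323 for j=0..57):
  0:1  1:1734  2:2764  3:1010  4:119  5:320  6:3262  7:562
  8:869  9:1527  10:2710  11:418  12:398  13:2271  14:159  15:3220
  16:840  17:1086  18:2306  19:1035  20:270  21:2960  22:1928  23:214
  24:2223  25:2  26:145  27:2205  28:2020  29:238  30:640  31:3201
  32:1124  33:1738  34:3054  35:2097  36:836  37:796  38:1219  39:318
  40:3117  41:1680  42:2172  43:1289  44:2070  45:540  46:2597  47:533
  48:428  49:1123  50:4  51:290  52:1087  53:717  54:476  55:1280
  56:3079  57:2248
Giant step factor: 1734^(-58) ≡ 2628 (mod 3323).
Scan 1743·2628^i mod 3323 for i = 0, 1, …:
  i=0: 1743   i=1: 1510   i=2: 618   i=3: 2480
  i=4: 1037   i=5: 376   i=6: 1197   i=7: 2158
  i=8: 2186   i=9: 2664     …   i=50: 1871
  i=51: 2271
Match at i=51, j=13: x = 51·58 + 13 = 2971.

2971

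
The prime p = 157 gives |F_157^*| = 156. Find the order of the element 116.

The order of 116 must divide p − 1 = 156 = 2^2 · 3 · 13.
Divisors: 1, 2, 3, 4, 6, 12, 13, 26, 39, 52, 78, 156.
Check each in increasing order: 116^1 ≡ 116;  116^2 ≡ 111;  116^3 ≡ 2;  116^4 ≡ 75;  116^6 ≡ 4;  116^12 ≡ 16;  116^13 ≡ 129;  116^26 ≡ 156;  116^39 ≡ 28;  116^52 ≡ 1.
Smallest exponent giving 1 is 52.

52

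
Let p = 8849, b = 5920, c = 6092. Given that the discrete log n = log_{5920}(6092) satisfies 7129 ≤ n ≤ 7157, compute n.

Compute 5920^7129 mod 8849 = 7657, then multiply by 5920 repeatedly:
  5920^7129=7657  5920^7130=4862  5920^7131=6092
Found 6092 at exponent 7131.

7131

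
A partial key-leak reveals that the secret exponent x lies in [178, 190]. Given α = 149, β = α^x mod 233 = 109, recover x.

182

Compute 149^178 mod 233 = 28, then multiply by 149 repeatedly:
  149^178=28  149^179=211  149^180=217  149^181=179  149^182=109
Found 109 at exponent 182.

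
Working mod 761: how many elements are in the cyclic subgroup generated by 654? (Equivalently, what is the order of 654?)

The order of 654 must divide p − 1 = 760 = 2^3 · 5 · 19.
Divisors: 1, 2, 4, 5, 8, 10, 19, 20, 38, 40, 76, 95, 152, 190, 380, 760.
Check each in increasing order: 654^1 ≡ 654;  654^2 ≡ 34;  654^4 ≡ 395;  654^5 ≡ 351;  654^8 ≡ 20;  654^10 ≡ 680;  654^19 ≡ 593;  654^20 ≡ 473;  654^38 ≡ 67;  654^40 ≡ 756;  654^76 ≡ 684;  654^95 ≡ 760;  654^152 ≡ 602;  654^190 ≡ 1.
Smallest exponent giving 1 is 190.

190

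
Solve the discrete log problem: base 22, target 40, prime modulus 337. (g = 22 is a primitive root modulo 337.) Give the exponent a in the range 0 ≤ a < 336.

147

Baby-step giant-step with m = ceil(sqrt(336)) = 19.
Baby table (22^j mod 337 for j=0..18):
  0:1  1:22  2:147  3:201  4:41  5:228  6:298  7:153
  8:333  9:249  10:86  11:207  12:173  13:99  14:156  15:62
  16:16  17:15  18:330
Giant step factor: 22^(-19) ≡ 186 (mod 337).
Scan 40·186^i mod 337 for i = 0, 1, …:
  i=0: 40   i=1: 26   i=2: 118   i=3: 43
  i=4: 247   i=5: 110   i=6: 240   i=7: 156
Match at i=7, j=14: a = 7·19 + 14 = 147.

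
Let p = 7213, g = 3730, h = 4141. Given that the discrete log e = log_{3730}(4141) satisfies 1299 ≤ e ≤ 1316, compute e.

1302

Compute 3730^1299 mod 7213 = 6715, then multiply by 3730 repeatedly:
  3730^1299=6715  3730^1300=3414  3730^1301=3275  3730^1302=4141
Found 4141 at exponent 1302.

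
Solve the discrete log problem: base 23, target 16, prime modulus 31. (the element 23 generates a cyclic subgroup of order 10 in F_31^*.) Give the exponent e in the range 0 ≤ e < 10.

8

Successive powers of 23 modulo 31:
  23^0=1  23^1=23  23^2=2  23^3=15  23^4=4  23^5=30
  23^6=8  23^7=29  23^8=16
So 23^8 ≡ 16 (mod 31), giving e = 8.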